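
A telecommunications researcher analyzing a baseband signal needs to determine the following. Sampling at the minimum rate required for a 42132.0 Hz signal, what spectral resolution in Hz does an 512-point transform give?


Step 1 — Nyquist sampling rate:
fs = 2 * fmax = 2 * 42132.0 = 84264.0 Hz

Step 2 — DFT bin spacing:
df = fs / N = 84264.0 / 512 = 164.5781 Hz

164.5781 Hz


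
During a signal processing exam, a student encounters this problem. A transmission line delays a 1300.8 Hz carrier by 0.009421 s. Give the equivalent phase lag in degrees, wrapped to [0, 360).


Phase shift from frequency and time delay:
phi = 360 * f * t_delay
    = 360 * 1300.8 * 0.009421
    = 4411.74 degrees
    mod 360 = 91.74 degrees

91.74 degrees


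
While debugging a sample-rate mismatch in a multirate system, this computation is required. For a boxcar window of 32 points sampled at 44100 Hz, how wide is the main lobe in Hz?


Main lobe width for a rectangular window:
Width = 2 * fs / N
      = 2 * 44100 / 32
      = 88200 / 32
      = 2756.25 Hz

2756.25 Hz


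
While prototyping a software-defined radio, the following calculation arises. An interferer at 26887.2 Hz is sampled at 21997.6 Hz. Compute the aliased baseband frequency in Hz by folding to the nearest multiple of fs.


Compute the nearest integer multiple of fs to the signal:
n = round(26887.2 / 21997.6) = 1
f_alias = |26887.2 - 1 * 21997.6|
        = |26887.2 - 21997.6|
        = 4889.6 Hz

4889.6


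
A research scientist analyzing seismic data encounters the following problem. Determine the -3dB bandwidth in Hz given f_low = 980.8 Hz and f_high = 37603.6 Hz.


Bandwidth is the difference of -3dB frequencies:
BW = f_high - f_low
   = 37603.6 - 980.8
   = 36622.8 Hz

36622.8 Hz


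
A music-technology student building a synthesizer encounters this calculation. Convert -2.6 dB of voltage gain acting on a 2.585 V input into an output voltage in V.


Output voltage from dB gain:
V_out = V_in * 10^(gain_dB / 20)
      = 2.585 * 10^(-2.6 / 20)
      = 2.585 * 0.74131
      = 1.9163 V

1.9163 V


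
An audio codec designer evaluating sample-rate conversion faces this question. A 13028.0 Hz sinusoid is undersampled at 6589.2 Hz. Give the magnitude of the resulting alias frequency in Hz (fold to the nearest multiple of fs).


Compute the nearest integer multiple of fs to the signal:
n = round(13028.0 / 6589.2) = 2
f_alias = |13028.0 - 2 * 6589.2|
        = |13028.0 - 13178.4|
        = 150.4 Hz

150.4


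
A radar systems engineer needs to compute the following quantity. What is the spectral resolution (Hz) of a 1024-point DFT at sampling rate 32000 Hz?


DFT frequency resolution:
df = fs / N
   = 32000 / 1024
   = 31.25 Hz

31.25 Hz


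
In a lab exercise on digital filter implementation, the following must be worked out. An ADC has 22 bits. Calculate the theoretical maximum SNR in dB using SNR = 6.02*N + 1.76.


Theoretical SNR for a full-scale sinusoid:
SNR = 6.02 * N + 1.76
    = 6.02 * 22 + 1.76
    = 132.44 + 1.76
    = 134.2 dB

134.2 dB


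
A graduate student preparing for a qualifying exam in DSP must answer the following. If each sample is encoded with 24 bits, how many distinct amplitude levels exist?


Number of quantization levels = 2^N
= 2^24
= 16777216

16777216


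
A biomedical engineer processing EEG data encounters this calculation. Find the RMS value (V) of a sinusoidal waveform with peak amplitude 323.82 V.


RMS voltage for a sinusoidal waveform:
V_rms = V_peak / sqrt(2)
      = 323.82 / 1.414214
      = 228.975 V

228.975 V


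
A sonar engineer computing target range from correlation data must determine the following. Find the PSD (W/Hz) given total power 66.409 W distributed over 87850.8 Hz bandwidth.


Power spectral density:
PSD = P / BW
    = 66.409 / 87850.8
    = 0.00075593 W/Hz

0.00075593 W/Hz


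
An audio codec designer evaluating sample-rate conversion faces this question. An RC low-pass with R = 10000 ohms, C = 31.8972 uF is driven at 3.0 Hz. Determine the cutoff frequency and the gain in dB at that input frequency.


Step 1 — cutoff frequency:
fc = 1 / (2*pi*R*C)
C = 31.8972 uF = 3.18972e-05 F
fc = 1 / (2*pi*10000*3.18972e-05)
   = 0.498962 Hz

Step 2 — magnitude at f = 3.0 Hz:
|H(f)| = 1 / sqrt(1 + (f/fc)^2)
f/fc = 3.0 / 0.498962 = 6.012482
|H| = 1 / sqrt(1 + 36.14994) = 0.1640669
|H|_dB = 20*log10(0.1640669) = -15.7 dB

fc = 0.498962 Hz; |H(3.0 Hz)| = -15.7 dB


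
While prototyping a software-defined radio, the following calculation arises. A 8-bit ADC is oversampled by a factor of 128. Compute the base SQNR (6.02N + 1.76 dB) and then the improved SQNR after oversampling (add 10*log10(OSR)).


Step 1 — baseline SQNR at Nyquist:
SQNR_base = 6.02*N + 1.76
          = 6.02*8 + 1.76
          = 49.92 dB

Step 2 — oversampling processing gain:
G = 10*log10(OSR) = 10*log10(128) = 21.07 dB

Step 3 — total:
SQNR_total = 49.92 + 21.07 = 70.99 dB

Base SQNR = 49.92 dB; oversampled SQNR = 70.99 dB


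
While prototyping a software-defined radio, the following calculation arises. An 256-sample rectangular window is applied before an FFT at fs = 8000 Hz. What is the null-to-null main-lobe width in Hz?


Main lobe width for a rectangular window:
Width = 2 * fs / N
      = 2 * 8000 / 256
      = 16000 / 256
      = 62.5 Hz

62.5 Hz


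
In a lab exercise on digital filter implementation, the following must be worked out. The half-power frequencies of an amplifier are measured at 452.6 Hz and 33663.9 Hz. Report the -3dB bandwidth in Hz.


Bandwidth is the difference of -3dB frequencies:
BW = f_high - f_low
   = 33663.9 - 452.6
   = 33211.3 Hz

33211.3 Hz


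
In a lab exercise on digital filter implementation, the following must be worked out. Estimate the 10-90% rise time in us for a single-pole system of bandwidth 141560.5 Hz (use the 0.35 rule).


Rise time from bandwidth relationship:
tr = 0.35 / BW
   = 0.35 / 141560.5
   = 2.472441112e-06 s
   = 2.4724 us

2.4724 us


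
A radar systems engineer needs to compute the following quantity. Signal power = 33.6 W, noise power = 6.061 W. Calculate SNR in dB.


SNR in decibels:
SNR = 10 * log10(Ps / Pn)
    = 10 * log10(33.6 / 6.061)
    = 10 * log10(5.5436)
    = 10 * 0.7438
    = 7.44 dB

7.44 dB


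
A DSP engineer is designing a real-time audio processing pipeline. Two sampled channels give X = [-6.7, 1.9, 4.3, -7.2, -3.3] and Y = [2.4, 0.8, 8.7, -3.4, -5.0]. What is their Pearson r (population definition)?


Pearson correlation coefficient (population):
r = cov(X,Y) / (std(X) * std(Y))
Mean X = -2.2, Mean Y = 0.7
Cov(X,Y) = 14.306
Std(X) = 4.593909, Std(Y) = 4.820788
r = 0.646

0.646


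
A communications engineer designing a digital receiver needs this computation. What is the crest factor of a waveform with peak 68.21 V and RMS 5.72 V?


Crest factor is the ratio of peak to RMS:
CF = V_peak / V_rms
   = 68.21 / 5.72
   = 11.9248

11.9248


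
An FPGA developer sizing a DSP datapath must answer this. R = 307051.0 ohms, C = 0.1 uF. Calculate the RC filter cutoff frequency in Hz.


Cutoff frequency of a first-order RC filter:
fc = 1 / (2 * pi * R * C)
C = 0.1 uF = 1e-07 F
fc = 1 / (2 * pi * 307051.0 * 1e-07)
   = 1 / 0.19292583317548
   = 5.183339 Hz

5.183339 Hz


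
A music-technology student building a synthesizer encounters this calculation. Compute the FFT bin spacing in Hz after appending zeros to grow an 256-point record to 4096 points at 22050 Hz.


Frequency resolution after zero-padding:
N_padded = 256 * 16 = 4096
df = fs / N_padded
   = 22050 / 4096
   = 5.3833 Hz

5.3833 Hz


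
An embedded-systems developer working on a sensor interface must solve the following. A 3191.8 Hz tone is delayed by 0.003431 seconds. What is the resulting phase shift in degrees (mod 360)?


Phase shift from frequency and time delay:
phi = 360 * f * t_delay
    = 360 * 3191.8 * 0.003431
    = 3942.38 degrees
    mod 360 = 342.38 degrees

342.38 degrees


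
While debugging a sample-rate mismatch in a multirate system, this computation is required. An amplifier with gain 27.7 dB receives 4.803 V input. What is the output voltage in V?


Output voltage from dB gain:
V_out = V_in * 10^(gain_dB / 20)
      = 4.803 * 10^(27.7 / 20)
      = 4.803 * 24.266101
      = 116.5501 V

116.5501 V


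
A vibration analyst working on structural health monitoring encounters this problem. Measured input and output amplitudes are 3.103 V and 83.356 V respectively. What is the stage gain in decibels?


Voltage gain in dB:
G = 20 * log10(Vout / Vin)
  = 20 * log10(83.356 / 3.103)
  = 20 * log10(26.863036)
  = 20 * 1.429155
  = 28.58 dB

28.58 dB


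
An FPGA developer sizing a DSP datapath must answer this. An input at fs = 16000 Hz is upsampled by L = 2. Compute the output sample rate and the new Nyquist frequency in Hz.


Step 1 — output sample rate after interpolation by L:
fs_out = L * fs_in = 2 * 16000 = 32000 Hz

Step 2 — Nyquist frequency of the output stream:
f_Nyq = fs_out / 2 = 32000 / 2 = 16000.0 Hz

fs_out = 32000 Hz; f_Nyquist = 16000.0 Hz


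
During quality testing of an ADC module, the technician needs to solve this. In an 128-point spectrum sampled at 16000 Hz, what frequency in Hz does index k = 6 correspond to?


Frequency of DFT bin k:
f_k = k * fs / N
    = 6 * 16000 / 128
    = 96000 / 128
    = 750.0 Hz

750.0 Hz


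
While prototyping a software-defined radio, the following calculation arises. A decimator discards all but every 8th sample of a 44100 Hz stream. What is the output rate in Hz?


Decimation reduces the sample rate:
fs_out = fs_in / M
       = 44100 / 8
       = 5512.5 Hz

5512.5 Hz


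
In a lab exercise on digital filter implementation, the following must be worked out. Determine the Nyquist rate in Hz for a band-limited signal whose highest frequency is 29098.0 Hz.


The Nyquist rate is twice the maximum frequency component.
fs_min = 2 * fmax
      = 2 * 29098.0
      = 58196.0 Hz

58196.0


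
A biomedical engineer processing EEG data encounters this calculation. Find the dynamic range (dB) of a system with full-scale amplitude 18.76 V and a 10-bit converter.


Dynamic range from full-scale to LSB:
V_min = V_max / 2^bits = 18.76 / 2^10
DR = 20 * log10(V_max / V_min)
   = 20 * log10(2^10)
   = 20 * 10 * log10(2)
   = 60.21 dB

60.21 dB


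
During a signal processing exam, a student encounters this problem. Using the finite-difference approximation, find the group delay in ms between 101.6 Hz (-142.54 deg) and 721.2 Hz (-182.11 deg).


Group delay from phase difference:
tau = -d(phi)/d(omega)
d(phi) = -39.57 deg = -0.690627 rad
d(omega) = 2*pi*(721.2 - 101.6) = 3893.0616 rad/s
tau = -(-0.690627) / 3893.0616
    = 0.1774 ms

0.1774 ms


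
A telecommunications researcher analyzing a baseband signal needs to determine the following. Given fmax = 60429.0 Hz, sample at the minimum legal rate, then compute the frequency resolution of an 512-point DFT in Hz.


Step 1 — Nyquist sampling rate:
fs = 2 * fmax = 2 * 60429.0 = 120858.0 Hz

Step 2 — DFT bin spacing:
df = fs / N = 120858.0 / 512 = 236.0508 Hz

236.0508 Hz


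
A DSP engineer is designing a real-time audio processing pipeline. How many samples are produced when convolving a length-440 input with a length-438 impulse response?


Linear convolution output length:
L = N + M - 1
  = 440 + 438 - 1
  = 877 samples

877


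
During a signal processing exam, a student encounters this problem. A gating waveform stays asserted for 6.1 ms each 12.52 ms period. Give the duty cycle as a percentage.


Duty cycle as a percentage:
DC = (t_on / T) * 100
   = (6.1 / 12.52) * 100
   = 0.48722 * 100
   = 48.72 %

48.72 %


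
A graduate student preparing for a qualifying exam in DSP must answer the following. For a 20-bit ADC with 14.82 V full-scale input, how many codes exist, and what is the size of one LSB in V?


Step 1 — number of quantization levels:
L = 2^N = 2^20 = 1048576

Step 2 — LSB step size:
delta = Vfs / L
      = 14.82 / 1048576
      = 1.413e-05 V

Levels = 1048576; step size = 1.413e-05 V


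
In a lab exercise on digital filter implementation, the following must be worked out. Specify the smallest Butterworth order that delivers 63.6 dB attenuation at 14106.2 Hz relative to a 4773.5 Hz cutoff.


Butterworth filter order formula:
n = log10(10^(A/10) - 1) / (2 * log10(f_stop/f_pass))
10^(63.6/10) - 1 = 2290866.6528
f_stop/f_pass = 14106.2 / 4773.5 = 2.9551
n = 6.7577 -> ceil = 7

7


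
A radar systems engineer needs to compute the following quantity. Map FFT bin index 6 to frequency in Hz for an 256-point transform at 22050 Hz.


Frequency of DFT bin k:
f_k = k * fs / N
    = 6 * 22050 / 256
    = 132300 / 256
    = 516.797 Hz

516.797 Hz


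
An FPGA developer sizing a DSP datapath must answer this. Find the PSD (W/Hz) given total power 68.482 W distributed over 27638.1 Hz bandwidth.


Power spectral density:
PSD = P / BW
    = 68.482 / 27638.1
    = 0.00247781 W/Hz

0.00247781 W/Hz


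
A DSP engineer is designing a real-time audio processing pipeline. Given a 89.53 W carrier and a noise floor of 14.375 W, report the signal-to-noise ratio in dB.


SNR in decibels:
SNR = 10 * log10(Ps / Pn)
    = 10 * log10(89.53 / 14.375)
    = 10 * log10(6.2282)
    = 10 * 0.7944
    = 7.94 dB

7.94 dB


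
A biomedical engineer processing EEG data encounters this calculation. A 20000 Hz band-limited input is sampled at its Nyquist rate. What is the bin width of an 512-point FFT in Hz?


Step 1 — Nyquist sampling rate:
fs = 2 * fmax = 2 * 20000 = 40000 Hz

Step 2 — DFT bin spacing:
df = fs / N = 40000 / 512 = 78.125 Hz

78.125 Hz


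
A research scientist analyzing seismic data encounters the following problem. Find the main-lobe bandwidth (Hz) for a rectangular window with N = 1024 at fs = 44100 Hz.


Main lobe width for a rectangular window:
Width = 2 * fs / N
      = 2 * 44100 / 1024
      = 88200 / 1024
      = 86.133 Hz

86.133 Hz


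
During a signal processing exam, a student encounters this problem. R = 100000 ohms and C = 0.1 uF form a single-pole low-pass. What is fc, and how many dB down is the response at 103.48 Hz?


Step 1 — cutoff frequency:
fc = 1 / (2*pi*R*C)
C = 0.1 uF = 1e-07 F
fc = 1 / (2*pi*100000*1e-07)
   = 15.9155 Hz

Step 2 — magnitude at f = 103.48 Hz:
|H(f)| = 1 / sqrt(1 + (f/fc)^2)
f/fc = 103.48 / 15.9155 = 6.501838
|H| = 1 / sqrt(1 + 42.273897) = 0.1520152
|H|_dB = 20*log10(0.1520152) = -16.36 dB

fc = 15.9155 Hz; |H(103.48 Hz)| = -16.36 dB


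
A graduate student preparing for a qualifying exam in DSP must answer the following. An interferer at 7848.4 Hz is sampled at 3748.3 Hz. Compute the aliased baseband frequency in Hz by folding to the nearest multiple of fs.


Compute the nearest integer multiple of fs to the signal:
n = round(7848.4 / 3748.3) = 2
f_alias = |7848.4 - 2 * 3748.3|
        = |7848.4 - 7496.6|
        = 351.8 Hz

351.8


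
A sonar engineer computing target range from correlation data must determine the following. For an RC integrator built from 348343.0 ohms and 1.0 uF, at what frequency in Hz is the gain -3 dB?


Cutoff frequency of a first-order RC filter:
fc = 1 / (2 * pi * R * C)
C = 1.0 uF = 1e-06 F
fc = 1 / (2 * pi * 348343.0 * 1e-06)
   = 1 / 2.1887036194589
   = 0.456891 Hz

0.456891 Hz


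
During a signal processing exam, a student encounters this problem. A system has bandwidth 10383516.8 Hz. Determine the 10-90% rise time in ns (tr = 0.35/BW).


Rise time from bandwidth relationship:
tr = 0.35 / BW
   = 0.35 / 10383516.8
   = 3.370726958e-08 s
   = 33.7073 ns

33.7073 ns


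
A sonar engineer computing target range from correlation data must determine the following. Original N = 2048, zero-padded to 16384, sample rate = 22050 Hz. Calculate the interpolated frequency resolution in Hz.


Frequency resolution after zero-padding:
N_padded = 2048 * 8 = 16384
df = fs / N_padded
   = 22050 / 16384
   = 1.3458 Hz

1.3458 Hz


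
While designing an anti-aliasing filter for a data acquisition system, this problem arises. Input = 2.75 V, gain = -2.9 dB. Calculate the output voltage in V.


Output voltage from dB gain:
V_out = V_in * 10^(gain_dB / 20)
      = 2.75 * 10^(-2.9 / 20)
      = 2.75 * 0.716143
      = 1.9694 V

1.9694 V


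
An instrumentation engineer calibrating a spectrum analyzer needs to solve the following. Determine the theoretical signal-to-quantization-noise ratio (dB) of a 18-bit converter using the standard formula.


Theoretical SNR for a full-scale sinusoid:
SNR = 6.02 * N + 1.76
    = 6.02 * 18 + 1.76
    = 108.36 + 1.76
    = 110.12 dB

110.12 dB


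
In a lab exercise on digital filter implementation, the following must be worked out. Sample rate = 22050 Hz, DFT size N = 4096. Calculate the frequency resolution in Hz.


DFT frequency resolution:
df = fs / N
   = 22050 / 4096
   = 5.3833 Hz

5.3833 Hz


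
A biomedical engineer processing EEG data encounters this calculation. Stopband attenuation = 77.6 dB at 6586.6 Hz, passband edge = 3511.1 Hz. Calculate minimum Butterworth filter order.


Butterworth filter order formula:
n = log10(10^(A/10) - 1) / (2 * log10(f_stop/f_pass))
10^(77.6/10) - 1 = 57543992.7337
f_stop/f_pass = 6586.6 / 3511.1 = 1.8759
n = 14.2011 -> ceil = 15

15


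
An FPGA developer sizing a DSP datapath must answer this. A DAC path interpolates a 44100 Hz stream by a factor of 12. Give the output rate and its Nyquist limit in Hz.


Step 1 — output sample rate after interpolation by L:
fs_out = L * fs_in = 12 * 44100 = 529200 Hz

Step 2 — Nyquist frequency of the output stream:
f_Nyq = fs_out / 2 = 529200 / 2 = 264600.0 Hz

fs_out = 529200 Hz; f_Nyquist = 264600.0 Hz


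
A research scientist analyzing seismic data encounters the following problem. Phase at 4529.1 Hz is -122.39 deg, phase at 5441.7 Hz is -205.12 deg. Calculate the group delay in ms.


Group delay from phase difference:
tau = -d(phi)/d(omega)
d(phi) = -82.73 deg = -1.443911 rad
d(omega) = 2*pi*(5441.7 - 4529.1) = 5734.0349 rad/s
tau = -(-1.443911) / 5734.0349
    = 0.2518 ms

0.2518 ms


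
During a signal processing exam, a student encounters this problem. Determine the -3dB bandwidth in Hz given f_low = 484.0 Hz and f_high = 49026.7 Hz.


Bandwidth is the difference of -3dB frequencies:
BW = f_high - f_low
   = 49026.7 - 484.0
   = 48542.7 Hz

48542.7 Hz


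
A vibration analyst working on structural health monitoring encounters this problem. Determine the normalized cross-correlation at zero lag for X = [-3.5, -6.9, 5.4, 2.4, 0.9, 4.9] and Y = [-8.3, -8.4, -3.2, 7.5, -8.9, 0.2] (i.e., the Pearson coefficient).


Pearson correlation coefficient (population):
r = cov(X,Y) / (std(X) * std(Y))
Mean X = 0.5333, Mean Y = -3.5167
Cov(X,Y) = 15.325556
Std(X) = 4.432707, Std(Y) = 5.929985
r = 0.583

0.583


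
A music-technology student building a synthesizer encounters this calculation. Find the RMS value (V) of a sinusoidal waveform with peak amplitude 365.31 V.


RMS voltage for a sinusoidal waveform:
V_rms = V_peak / sqrt(2)
      = 365.31 / 1.414214
      = 258.313 V

258.313 V


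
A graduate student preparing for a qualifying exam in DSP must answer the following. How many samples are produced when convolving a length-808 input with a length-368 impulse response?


Linear convolution output length:
L = N + M - 1
  = 808 + 368 - 1
  = 1175 samples

1175


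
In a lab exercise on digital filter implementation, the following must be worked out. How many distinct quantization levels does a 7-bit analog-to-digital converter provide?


Number of quantization levels = 2^N
= 2^7
= 128

128


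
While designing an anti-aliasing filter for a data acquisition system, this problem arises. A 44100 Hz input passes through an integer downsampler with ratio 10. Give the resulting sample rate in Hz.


Decimation reduces the sample rate:
fs_out = fs_in / M
       = 44100 / 10
       = 4410.0 Hz

4410.0 Hz


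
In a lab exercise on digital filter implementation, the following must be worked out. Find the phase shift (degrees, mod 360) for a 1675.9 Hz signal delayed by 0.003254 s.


Phase shift from frequency and time delay:
phi = 360 * f * t_delay
    = 360 * 1675.9 * 0.003254
    = 1963.22 degrees
    mod 360 = 163.22 degrees

163.22 degrees


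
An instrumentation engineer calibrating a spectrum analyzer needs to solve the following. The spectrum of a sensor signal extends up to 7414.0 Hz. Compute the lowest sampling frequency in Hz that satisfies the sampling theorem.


The Nyquist rate is twice the maximum frequency component.
fs_min = 2 * fmax
      = 2 * 7414.0
      = 14828.0 Hz

14828.0


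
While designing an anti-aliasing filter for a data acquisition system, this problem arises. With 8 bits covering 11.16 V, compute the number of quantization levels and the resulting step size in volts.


Step 1 — number of quantization levels:
L = 2^N = 2^8 = 256

Step 2 — LSB step size:
delta = Vfs / L
      = 11.16 / 256
      = 0.04359375 V

Levels = 256; step size = 0.04359375 V


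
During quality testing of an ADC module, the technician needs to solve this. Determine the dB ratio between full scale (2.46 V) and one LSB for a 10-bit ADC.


Dynamic range from full-scale to LSB:
V_min = V_max / 2^bits = 2.46 / 2^10
DR = 20 * log10(V_max / V_min)
   = 20 * log10(2^10)
   = 20 * 10 * log10(2)
   = 60.21 dB

60.21 dB


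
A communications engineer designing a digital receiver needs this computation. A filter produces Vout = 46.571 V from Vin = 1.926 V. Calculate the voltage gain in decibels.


Voltage gain in dB:
G = 20 * log10(Vout / Vin)
  = 20 * log10(46.571 / 1.926)
  = 20 * log10(24.180166)
  = 20 * 1.383459
  = 27.67 dB

27.67 dB


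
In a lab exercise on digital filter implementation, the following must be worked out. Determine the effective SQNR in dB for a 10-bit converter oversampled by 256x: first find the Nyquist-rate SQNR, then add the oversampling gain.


Step 1 — baseline SQNR at Nyquist:
SQNR_base = 6.02*N + 1.76
          = 6.02*10 + 1.76
          = 61.96 dB

Step 2 — oversampling processing gain:
G = 10*log10(OSR) = 10*log10(256) = 24.08 dB

Step 3 — total:
SQNR_total = 61.96 + 24.08 = 86.04 dB

Base SQNR = 61.96 dB; oversampled SQNR = 86.04 dB


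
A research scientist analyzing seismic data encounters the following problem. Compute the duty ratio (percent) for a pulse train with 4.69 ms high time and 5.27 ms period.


Duty cycle as a percentage:
DC = (t_on / T) * 100
   = (4.69 / 5.27) * 100
   = 0.889943 * 100
   = 88.99 %

88.99 %


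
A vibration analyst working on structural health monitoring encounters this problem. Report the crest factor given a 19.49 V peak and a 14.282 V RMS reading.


Crest factor is the ratio of peak to RMS:
CF = V_peak / V_rms
   = 19.49 / 14.282
   = 1.3647

1.3647


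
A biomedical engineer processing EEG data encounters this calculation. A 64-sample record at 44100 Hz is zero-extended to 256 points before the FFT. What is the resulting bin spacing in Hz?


Frequency resolution after zero-padding:
N_padded = 64 * 4 = 256
df = fs / N_padded
   = 44100 / 256
   = 172.2656 Hz

172.2656 Hz


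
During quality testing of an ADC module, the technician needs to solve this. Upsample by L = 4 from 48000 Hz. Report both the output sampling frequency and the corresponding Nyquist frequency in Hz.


Step 1 — output sample rate after interpolation by L:
fs_out = L * fs_in = 4 * 48000 = 192000 Hz

Step 2 — Nyquist frequency of the output stream:
f_Nyq = fs_out / 2 = 192000 / 2 = 96000.0 Hz

fs_out = 192000 Hz; f_Nyquist = 96000.0 Hz


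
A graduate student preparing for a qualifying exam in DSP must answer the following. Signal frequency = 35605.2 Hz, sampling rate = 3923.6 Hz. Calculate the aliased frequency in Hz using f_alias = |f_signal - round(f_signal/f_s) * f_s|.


Compute the nearest integer multiple of fs to the signal:
n = round(35605.2 / 3923.6) = 9
f_alias = |35605.2 - 9 * 3923.6|
        = |35605.2 - 35312.4|
        = 292.8 Hz

292.8


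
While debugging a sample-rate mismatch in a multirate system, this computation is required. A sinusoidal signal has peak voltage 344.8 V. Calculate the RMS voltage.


RMS voltage for a sinusoidal waveform:
V_rms = V_peak / sqrt(2)
      = 344.8 / 1.414214
      = 243.81 V

243.81 V


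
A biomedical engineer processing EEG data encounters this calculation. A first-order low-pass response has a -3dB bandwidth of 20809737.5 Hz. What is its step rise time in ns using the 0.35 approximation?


Rise time from bandwidth relationship:
tr = 0.35 / BW
   = 0.35 / 20809737.5
   = 1.681904926e-08 s
   = 16.819 ns

16.819 ns


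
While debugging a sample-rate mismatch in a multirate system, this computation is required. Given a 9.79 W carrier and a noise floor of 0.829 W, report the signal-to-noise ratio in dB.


SNR in decibels:
SNR = 10 * log10(Ps / Pn)
    = 10 * log10(9.79 / 0.829)
    = 10 * log10(11.8094)
    = 10 * 1.0722
    = 10.72 dB

10.72 dB


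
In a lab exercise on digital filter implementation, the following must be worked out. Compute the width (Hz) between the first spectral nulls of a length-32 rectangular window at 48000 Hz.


Main lobe width for a rectangular window:
Width = 2 * fs / N
      = 2 * 48000 / 32
      = 96000 / 32
      = 3000.0 Hz

3000.0 Hz


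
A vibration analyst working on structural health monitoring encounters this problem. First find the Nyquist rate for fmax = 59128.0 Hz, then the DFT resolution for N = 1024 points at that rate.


Step 1 — Nyquist sampling rate:
fs = 2 * fmax = 2 * 59128.0 = 118256.0 Hz

Step 2 — DFT bin spacing:
df = fs / N = 118256.0 / 1024 = 115.4844 Hz

115.4844 Hz


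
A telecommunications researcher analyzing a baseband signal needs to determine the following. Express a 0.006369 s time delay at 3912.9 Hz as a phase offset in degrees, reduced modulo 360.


Phase shift from frequency and time delay:
phi = 360 * f * t_delay
    = 360 * 3912.9 * 0.006369
    = 8971.65 degrees
    mod 360 = 331.65 degrees

331.65 degrees


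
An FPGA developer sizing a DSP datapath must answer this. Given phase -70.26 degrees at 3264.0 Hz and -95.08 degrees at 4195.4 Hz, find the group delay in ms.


Group delay from phase difference:
tau = -d(phi)/d(omega)
d(phi) = -24.82 deg = -0.433191 rad
d(omega) = 2*pi*(4195.4 - 3264.0) = 5852.1588 rad/s
tau = -(-0.433191) / 5852.1588
    = 0.074 ms

0.074 ms


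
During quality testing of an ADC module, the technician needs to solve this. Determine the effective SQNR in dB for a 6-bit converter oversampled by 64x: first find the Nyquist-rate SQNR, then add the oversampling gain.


Step 1 — baseline SQNR at Nyquist:
SQNR_base = 6.02*N + 1.76
          = 6.02*6 + 1.76
          = 37.88 dB

Step 2 — oversampling processing gain:
G = 10*log10(OSR) = 10*log10(64) = 18.06 dB

Step 3 — total:
SQNR_total = 37.88 + 18.06 = 55.94 dB

Base SQNR = 37.88 dB; oversampled SQNR = 55.94 dB


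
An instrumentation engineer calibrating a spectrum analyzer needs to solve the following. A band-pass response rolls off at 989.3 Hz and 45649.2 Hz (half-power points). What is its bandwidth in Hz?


Bandwidth is the difference of -3dB frequencies:
BW = f_high - f_low
   = 45649.2 - 989.3
   = 44659.9 Hz

44659.9 Hz


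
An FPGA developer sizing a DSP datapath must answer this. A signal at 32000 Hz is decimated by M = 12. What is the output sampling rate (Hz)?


Decimation reduces the sample rate:
fs_out = fs_in / M
       = 32000 / 12
       = 2666.6667 Hz

2666.6667 Hz


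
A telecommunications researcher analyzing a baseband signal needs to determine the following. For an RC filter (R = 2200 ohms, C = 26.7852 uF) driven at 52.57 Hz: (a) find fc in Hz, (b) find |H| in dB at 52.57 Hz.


Step 1 — cutoff frequency:
fc = 1 / (2*pi*R*C)
C = 26.7852 uF = 2.67852e-05 F
fc = 1 / (2*pi*2200*2.67852e-05)
   = 2.70086 Hz

Step 2 — magnitude at f = 52.57 Hz:
|H(f)| = 1 / sqrt(1 + (f/fc)^2)
f/fc = 52.57 / 2.70086 = 19.464171
|H| = 1 / sqrt(1 + 378.853953) = 0.0513088
|H|_dB = 20*log10(0.0513088) = -25.8 dB

fc = 2.70086 Hz; |H(52.57 Hz)| = -25.8 dB


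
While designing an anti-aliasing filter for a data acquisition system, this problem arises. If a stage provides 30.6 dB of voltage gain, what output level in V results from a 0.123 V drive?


Output voltage from dB gain:
V_out = V_in * 10^(gain_dB / 20)
      = 0.123 * 10^(30.6 / 20)
      = 0.123 * 33.884416
      = 4.1678 V

4.1678 V


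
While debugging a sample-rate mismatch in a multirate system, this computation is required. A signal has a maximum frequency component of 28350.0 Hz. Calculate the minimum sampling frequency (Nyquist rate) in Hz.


The Nyquist rate is twice the maximum frequency component.
fs_min = 2 * fmax
      = 2 * 28350.0
      = 56700.0 Hz

56700.0


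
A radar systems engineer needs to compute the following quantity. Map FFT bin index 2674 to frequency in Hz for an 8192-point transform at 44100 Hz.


Frequency of DFT bin k:
f_k = k * fs / N
    = 2674 * 44100 / 8192
    = 117923400 / 8192
    = 14394.946 Hz

14394.946 Hz


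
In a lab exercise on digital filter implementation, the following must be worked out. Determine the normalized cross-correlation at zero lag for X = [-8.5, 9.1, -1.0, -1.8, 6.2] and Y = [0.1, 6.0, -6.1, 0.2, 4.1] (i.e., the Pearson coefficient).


Pearson correlation coefficient (population):
r = cov(X,Y) / (std(X) * std(Y))
Mean X = 0.8, Mean Y = 0.86
Cov(X,Y) = 16.294
Std(X) = 6.237628, Std(Y) = 4.156248
r = 0.6285

0.6285


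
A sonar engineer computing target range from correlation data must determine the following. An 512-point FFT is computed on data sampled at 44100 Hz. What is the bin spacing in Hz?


DFT frequency resolution:
df = fs / N
   = 44100 / 512
   = 86.1328 Hz

86.1328 Hz


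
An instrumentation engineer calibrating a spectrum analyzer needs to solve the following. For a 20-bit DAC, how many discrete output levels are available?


Number of quantization levels = 2^N
= 2^20
= 1048576

1048576


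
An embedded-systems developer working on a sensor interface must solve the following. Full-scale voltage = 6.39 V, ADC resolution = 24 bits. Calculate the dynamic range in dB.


Dynamic range from full-scale to LSB:
V_min = V_max / 2^bits = 6.39 / 2^24
DR = 20 * log10(V_max / V_min)
   = 20 * log10(2^24)
   = 20 * 24 * log10(2)
   = 144.49 dB

144.49 dB


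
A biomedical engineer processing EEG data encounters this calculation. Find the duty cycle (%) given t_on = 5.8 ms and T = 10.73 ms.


Duty cycle as a percentage:
DC = (t_on / T) * 100
   = (5.8 / 10.73) * 100
   = 0.540541 * 100
   = 54.05 %

54.05 %


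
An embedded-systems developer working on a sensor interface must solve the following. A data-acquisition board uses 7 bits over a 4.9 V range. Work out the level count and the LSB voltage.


Step 1 — number of quantization levels:
L = 2^N = 2^7 = 128

Step 2 — LSB step size:
delta = Vfs / L
      = 4.9 / 128
      = 0.03828125 V

Levels = 128; step size = 0.03828125 V


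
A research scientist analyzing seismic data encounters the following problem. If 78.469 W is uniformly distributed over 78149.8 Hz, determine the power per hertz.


Power spectral density:
PSD = P / BW
    = 78.469 / 78149.8
    = 0.00100408 W/Hz

0.00100408 W/Hz


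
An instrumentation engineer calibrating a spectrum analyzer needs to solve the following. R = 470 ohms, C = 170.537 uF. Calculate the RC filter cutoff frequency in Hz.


Cutoff frequency of a first-order RC filter:
fc = 1 / (2 * pi * R * C)
C = 170.537 uF = 0.000170537 F
fc = 1 / (2 * pi * 470 * 0.000170537)
   = 1 / 0.50361231918333
   = 1.985654 Hz

1.985654 Hz


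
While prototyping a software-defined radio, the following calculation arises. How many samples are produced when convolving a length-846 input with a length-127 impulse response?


Linear convolution output length:
L = N + M - 1
  = 846 + 127 - 1
  = 972 samples

972


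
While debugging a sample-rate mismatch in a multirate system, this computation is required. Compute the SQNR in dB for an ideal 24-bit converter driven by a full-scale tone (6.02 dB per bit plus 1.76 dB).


Theoretical SNR for a full-scale sinusoid:
SNR = 6.02 * N + 1.76
    = 6.02 * 24 + 1.76
    = 144.48 + 1.76
    = 146.24 dB

146.24 dB


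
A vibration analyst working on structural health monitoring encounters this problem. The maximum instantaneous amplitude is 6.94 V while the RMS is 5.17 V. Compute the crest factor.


Crest factor is the ratio of peak to RMS:
CF = V_peak / V_rms
   = 6.94 / 5.17
   = 1.3424

1.3424


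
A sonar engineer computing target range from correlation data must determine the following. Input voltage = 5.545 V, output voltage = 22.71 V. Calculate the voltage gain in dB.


Voltage gain in dB:
G = 20 * log10(Vout / Vin)
  = 20 * log10(22.71 / 5.545)
  = 20 * log10(4.095582)
  = 20 * 0.612316
  = 12.25 dB

12.25 dB


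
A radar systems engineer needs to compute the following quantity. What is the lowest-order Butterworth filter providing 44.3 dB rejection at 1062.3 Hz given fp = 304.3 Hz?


Butterworth filter order formula:
n = log10(10^(A/10) - 1) / (2 * log10(f_stop/f_pass))
10^(44.3/10) - 1 = 26914.348
f_stop/f_pass = 1062.3 / 304.3 = 3.491
n = 4.0796 -> ceil = 5

5


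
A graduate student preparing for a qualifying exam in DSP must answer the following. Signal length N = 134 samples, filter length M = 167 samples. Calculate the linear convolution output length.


Linear convolution output length:
L = N + M - 1
  = 134 + 167 - 1
  = 300 samples

300


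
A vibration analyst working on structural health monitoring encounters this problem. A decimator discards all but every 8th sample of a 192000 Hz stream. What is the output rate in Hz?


Decimation reduces the sample rate:
fs_out = fs_in / M
       = 192000 / 8
       = 24000.0 Hz

24000.0 Hz


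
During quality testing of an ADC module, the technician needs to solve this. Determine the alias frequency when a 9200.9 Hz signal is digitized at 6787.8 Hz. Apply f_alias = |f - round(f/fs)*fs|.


Compute the nearest integer multiple of fs to the signal:
n = round(9200.9 / 6787.8) = 1
f_alias = |9200.9 - 1 * 6787.8|
        = |9200.9 - 6787.8|
        = 2413.1 Hz

2413.1


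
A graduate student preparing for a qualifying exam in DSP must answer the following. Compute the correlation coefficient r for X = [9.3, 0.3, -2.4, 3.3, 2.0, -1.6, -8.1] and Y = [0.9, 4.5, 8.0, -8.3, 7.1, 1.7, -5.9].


Pearson correlation coefficient (population):
r = cov(X,Y) / (std(X) * std(Y))
Mean X = 0.4, Mean Y = 1.1429
Cov(X,Y) = 2.742857
Std(X) = 4.989704, Std(Y) = 5.768351
r = 0.0953

0.0953


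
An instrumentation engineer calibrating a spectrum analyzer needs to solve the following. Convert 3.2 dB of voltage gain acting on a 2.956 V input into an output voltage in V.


Output voltage from dB gain:
V_out = V_in * 10^(gain_dB / 20)
      = 2.956 * 10^(3.2 / 20)
      = 2.956 * 1.44544
      = 4.2727 V

4.2727 V


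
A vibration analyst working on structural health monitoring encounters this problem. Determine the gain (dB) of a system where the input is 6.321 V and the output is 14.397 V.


Voltage gain in dB:
G = 20 * log10(Vout / Vin)
  = 20 * log10(14.397 / 6.321)
  = 20 * log10(2.277646)
  = 20 * 0.357486
  = 7.15 dB

7.15 dB


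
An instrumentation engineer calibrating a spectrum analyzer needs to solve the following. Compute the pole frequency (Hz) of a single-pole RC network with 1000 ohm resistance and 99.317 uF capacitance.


Cutoff frequency of a first-order RC filter:
fc = 1 / (2 * pi * R * C)
C = 99.317 uF = 9.9317e-05 F
fc = 1 / (2 * pi * 1000 * 9.9317e-05)
   = 1 / 0.62402711515315
   = 1.602494 Hz

1.602494 Hz


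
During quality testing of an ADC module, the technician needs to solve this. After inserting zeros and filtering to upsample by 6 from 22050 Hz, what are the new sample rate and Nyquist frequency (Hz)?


Step 1 — output sample rate after interpolation by L:
fs_out = L * fs_in = 6 * 22050 = 132300 Hz

Step 2 — Nyquist frequency of the output stream:
f_Nyq = fs_out / 2 = 132300 / 2 = 66150.0 Hz

fs_out = 132300 Hz; f_Nyquist = 66150.0 Hz


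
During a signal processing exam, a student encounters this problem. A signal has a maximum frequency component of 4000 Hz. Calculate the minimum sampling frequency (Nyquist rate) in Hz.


The Nyquist rate is twice the maximum frequency component.
fs_min = 2 * fmax
      = 2 * 4000
      = 8000 Hz

8000


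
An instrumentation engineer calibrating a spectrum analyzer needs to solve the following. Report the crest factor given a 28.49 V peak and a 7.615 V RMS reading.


Crest factor is the ratio of peak to RMS:
CF = V_peak / V_rms
   = 28.49 / 7.615
   = 3.7413

3.7413


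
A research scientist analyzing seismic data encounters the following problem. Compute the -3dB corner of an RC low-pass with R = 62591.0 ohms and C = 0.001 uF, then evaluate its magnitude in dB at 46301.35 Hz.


Step 1 — cutoff frequency:
fc = 1 / (2*pi*R*C)
C = 0.001 uF = 1e-09 F
fc = 1 / (2*pi*62591.0*1e-09)
   = 2542.777 Hz

Step 2 — magnitude at f = 46301.35 Hz:
|H(f)| = 1 / sqrt(1 + (f/fc)^2)
f/fc = 46301.35 / 2542.777 = 18.20897
|H| = 1 / sqrt(1 + 331.566588) = 0.0548354
|H|_dB = 20*log10(0.0548354) = -25.22 dB

fc = 2542.777 Hz; |H(46301.35 Hz)| = -25.22 dB


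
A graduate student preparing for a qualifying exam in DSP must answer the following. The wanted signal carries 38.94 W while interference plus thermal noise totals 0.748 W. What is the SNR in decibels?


SNR in decibels:
SNR = 10 * log10(Ps / Pn)
    = 10 * log10(38.94 / 0.748)
    = 10 * log10(52.0588)
    = 10 * 1.7165
    = 17.16 dB

17.16 dB


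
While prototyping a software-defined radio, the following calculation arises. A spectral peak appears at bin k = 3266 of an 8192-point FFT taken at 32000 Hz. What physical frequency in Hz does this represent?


Frequency of DFT bin k:
f_k = k * fs / N
    = 3266 * 32000 / 8192
    = 104512000 / 8192
    = 12757.812 Hz

12757.812 Hz


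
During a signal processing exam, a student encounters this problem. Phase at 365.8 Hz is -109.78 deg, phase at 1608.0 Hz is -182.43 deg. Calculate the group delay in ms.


Group delay from phase difference:
tau = -d(phi)/d(omega)
d(phi) = -72.65 deg = -1.267982 rad
d(omega) = 2*pi*(1608.0 - 365.8) = 7804.9728 rad/s
tau = -(-1.267982) / 7804.9728
    = 0.1625 ms

0.1625 ms


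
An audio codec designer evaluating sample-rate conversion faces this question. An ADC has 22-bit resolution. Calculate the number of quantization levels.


Number of quantization levels = 2^N
= 2^22
= 4194304

4194304


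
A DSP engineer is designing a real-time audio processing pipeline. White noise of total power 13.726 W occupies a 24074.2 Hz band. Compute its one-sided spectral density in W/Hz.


Power spectral density:
PSD = P / BW
    = 13.726 / 24074.2
    = 0.00057015 W/Hz

0.00057015 W/Hz


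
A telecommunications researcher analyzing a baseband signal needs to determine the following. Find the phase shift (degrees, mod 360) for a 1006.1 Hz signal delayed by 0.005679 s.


Phase shift from frequency and time delay:
phi = 360 * f * t_delay
    = 360 * 1006.1 * 0.005679
    = 2056.91 degrees
    mod 360 = 256.91 degrees

256.91 degrees


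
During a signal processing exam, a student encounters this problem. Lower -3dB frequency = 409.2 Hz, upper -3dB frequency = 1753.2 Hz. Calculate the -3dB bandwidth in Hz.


Bandwidth is the difference of -3dB frequencies:
BW = f_high - f_low
   = 1753.2 - 409.2
   = 1344.0 Hz

1344.0 Hz


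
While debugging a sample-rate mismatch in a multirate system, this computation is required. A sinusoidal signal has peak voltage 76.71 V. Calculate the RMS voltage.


RMS voltage for a sinusoidal waveform:
V_rms = V_peak / sqrt(2)
      = 76.71 / 1.414214
      = 54.242 V

54.242 V
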